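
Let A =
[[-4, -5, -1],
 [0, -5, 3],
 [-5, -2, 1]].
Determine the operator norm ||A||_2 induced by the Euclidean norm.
||A||_2 ≈ 8.9252 (= sqrt(largest eigenvalue of A^T A))

||A||_2 = sigma_max(A) = sqrt(lambda_max(A^T A)). Form the symmetric matrix M = A^T A =
[[41, 30, -1],
 [30, 54, -12],
 [-1, -12, 11]].
Its characteristic polynomial (trace, sum of principal 2x2 minors, determinant of M give the coefficients) is
  p(λ) = det(λ I - M) = λ^3 - 106λ^2 + 2214λ - 9216.
No integer candidate from the rational root theorem (±divisors of 9216) is a root, so the roots are irrational. The cubic discriminant is Δ = 4398684336 > 0, so there are three distinct real roots. p(5) = -671 and p(6) = 468 have opposite signs, so a root lies in (5, 6); Newton's method refines it to λ ≈ 5.5699. p(20) = 664 and p(21) = -207 have opposite signs, so a root lies in (20, 21); Newton's method refines it to λ ≈ 20.7713. p(79) = -2817 and p(80) = 1504 have opposite signs, so a root lies in (79, 80); Newton's method refines it to λ ≈ 79.6588. Check (Vieta): the three roots sum to 106, matching tr M = 106.
So the eigenvalues of A^T A are ≈ 5.5699, 20.7713, 79.6588 (all ≥ 0, as they must be for A^T A). The largest is λ_max ≈ 79.6588, hence ||A||_2 = sqrt(λ_max) ≈ 8.9252.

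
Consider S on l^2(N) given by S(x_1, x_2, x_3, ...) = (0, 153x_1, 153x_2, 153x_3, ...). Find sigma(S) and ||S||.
sigma(S) = closed disk {z in C : |z| ≤ 153}; ||S|| = 153

Note S = 153·U where U is the unit right shift (U x)_k = x_{k-1} (with x_0 := 0); so ||S|| = 153||U|| and sigma(S) = 153·sigma(U). ||S x||^2 = sum_{k≥1} |153x_k|^2 = 23409||x||^2, so ||S|| = 153 and sigma(S) ⊂ {|z| ≤ 153}. For any |lambda| < 153, the equation (S - lambda I) x = 0 forces x_1 = 0, then 153x_k = lambda x_{k+1} ⇒ x = 0, so S has no eigenvalues. But (S - lambda I) is not surjective for |lambda| < 153: solving (S - lambda I) x = e_1 would require x_n proportional to (lambda/153)^(-n), which is not in l^2. So every |lambda| < 153 lies in the residual spectrum. The boundary |lambda| = 153 is in the approximate point spectrum (the spectrum is closed). Hence sigma(S) is the closed disk of radius 153.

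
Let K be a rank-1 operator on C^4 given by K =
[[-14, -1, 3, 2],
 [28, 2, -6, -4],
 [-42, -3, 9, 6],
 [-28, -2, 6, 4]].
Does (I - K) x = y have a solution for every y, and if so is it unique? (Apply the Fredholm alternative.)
(I - K) is singular (det(I - K) = 0, i.e. 1 ∈ sigma(K)). (I - K) x = y is solvable iff y ⊥ ker((I - K)^*) = span{(-14, -1, 3, 2)}, i.e. iff -14y_1 - y_2 + 3y_3 + 2y_4 = 0. When solvable, the solutions are x = y + c·(1, -2, 3, 2), c arbitrary (ker(I - K) = span{(1, -2, 3, 2)}, dimension 1).

K has rank 1, so it is an outer product K = u v^T: every row of K is a multiple of one row vector. Reading off the entries, u = (1, -2, 3, 2) and v = (-14, -1, 3, 2) (row i of K equals u_i·v^T). A rank-one matrix u v^T satisfies K u = u (v·u) and kills the (3)-dimensional subspace v^⊥, so its characteristic polynomial is lambda^3 (lambda - v·u) with v·u = tr K = 1. Hence the eigenvalues of I - K are 1 (multiplicity 3) and 1 - (1) = 0, so det(I - K) = 0. (Direct check: I - K =
[[15, 1, -3, -2],
 [-28, -1, 6, 4],
 [42, 3, -8, -6],
 [28, 2, -6, -3]]
has determinant 0.) So 1 is an eigenvalue of K and (I - K) is not invertible. The finite-dimensional Fredholm alternative says: either (I - K) is invertible, or ker(I - K) ≠ {0} and then range(I - K) = ker((I - K)^*)^⊥, with dim ker(I - K) = dim ker((I - K)^*). We are in the second case, so we need both kernels. Kernel of I - K: (I - K) u = u - u (v·u) = u - u = 0, so ker(I - K) = span{u} = span{(1, -2, 3, 2)} (it is exactly 1-dimensional because rank(I - K) = 3). Kernel of the adjoint: K is real, so (I - K)^* = I - K^T = I - v u^T, and (I - v u^T) v = v - v (u·v) = 0; hence ker((I - K)^*) = span{v} = span{(-14, -1, 3, 2)}. Therefore (I - K) x = y is solvable iff <y, v> = 0, i.e. iff -14y_1 - y_2 + 3y_3 + 2y_4 = 0. When this holds, K y = u (v·y) = 0, so (I - K) y = y and x = y is a particular solution; the full solution set is the line x = y + c·u = y + c·(1, -2, 3, 2), c ∈ C.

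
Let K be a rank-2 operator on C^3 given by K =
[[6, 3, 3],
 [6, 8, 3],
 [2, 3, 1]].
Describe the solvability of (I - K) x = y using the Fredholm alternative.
(I - K) is invertible (det(I - K) = 15 ≠ 0), so for every y in C^3 the equation (I - K) x = y has a unique solution.

K has rank 2 and factors as K = U V^T = u1 v1^T + u2 v2^T with u1 = (-3, -3, -1), v1 = (-2, -2, -1), u2 = (3, -2, -1), v2 = (0, -1, 0) (multiplying out reproduces the displayed K). The nonzero eigenvalues of U V^T coincide with those of the 2 x 2 matrix G = V^T U = [[v1·u1, v1·u2], [v2·u1, v2·u2]] = [[13, -1], [3, 2]], and by the Sylvester determinant identity det(I_3 - U V^T) = det(I_2 - V^T U) = det([[-12, 1], [-3, -1]]) = (-12)(-1) - (1)(-3) = 15. (Direct check: I - K =
[[-5, -3, -3],
 [-6, -7, -3],
 [-2, -3, 0]]
has determinant 15.) The finite-dimensional Fredholm alternative says: either (I - K) is invertible, or ker(I - K) ≠ {0} and then range(I - K) = ker((I - K)^*)^⊥, with dim ker(I - K) = dim ker((I - K)^*). Since det(I - K) ≠ 0, 1 is not an eigenvalue of K and ker(I - K) = {0}, so we are in the first case: for every y there is a unique x = (I - K)^(-1) y. (Explicitly, by the Woodbury identity, (I - U V^T)^(-1) = I + U (I_2 - G)^(-1) V^T.)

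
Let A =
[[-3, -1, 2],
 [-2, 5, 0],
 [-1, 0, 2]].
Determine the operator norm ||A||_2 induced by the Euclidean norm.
||A||_2 ≈ 5.4176 (= sqrt(largest eigenvalue of A^T A))

||A||_2 = sigma_max(A) = sqrt(lambda_max(A^T A)). Form the symmetric matrix M = A^T A =
[[14, -7, -8],
 [-7, 26, -2],
 [-8, -2, 8]].
Its characteristic polynomial (trace, sum of principal 2x2 minors, determinant of M give the coefficients) is
  p(λ) = det(λ I - M) = λ^3 - 48λ^2 + 567λ - 576.
No integer candidate from the rational root theorem (±divisors of 576) is a root, so the roots are irrational. The cubic discriminant is Δ = 29987172 > 0, so there are three distinct real roots. p(1) = -56 and p(2) = 374 have opposite signs, so a root lies in (1, 2); Newton's method refines it to λ ≈ 1.1195. p(17) = 104 and p(18) = -90 have opposite signs, so a root lies in (17, 18); Newton's method refines it to λ ≈ 17.5303. p(29) = -112 and p(30) = 234 have opposite signs, so a root lies in (29, 30); Newton's method refines it to λ ≈ 29.3502. Check (Vieta): the three roots sum to 48, matching tr M = 48.
So the eigenvalues of A^T A are ≈ 1.1195, 17.5303, 29.3502 (all ≥ 0, as they must be for A^T A). The largest is λ_max ≈ 29.3502, hence ||A||_2 = sqrt(λ_max) ≈ 5.4176.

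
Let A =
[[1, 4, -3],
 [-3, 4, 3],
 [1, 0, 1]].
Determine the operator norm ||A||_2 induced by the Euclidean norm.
||A||_2 ≈ 5.9728 (= sqrt(largest eigenvalue of A^T A))

||A||_2 = sigma_max(A) = sqrt(lambda_max(A^T A)). Form the symmetric matrix M = A^T A =
[[11, -8, -11],
 [-8, 32, 0],
 [-11, 0, 19]].
Its characteristic polynomial (trace, sum of principal 2x2 minors, determinant of M give the coefficients) is
  p(λ) = det(λ I - M) = λ^3 - 62λ^2 + 984λ - 1600.
No integer candidate from the rational root theorem (±divisors of 1600) is a root, so the roots are irrational. The cubic discriminant is Δ = 73531648 > 0, so there are three distinct real roots. p(1) = -677 and p(2) = 128 have opposite signs, so a root lies in (1, 2); Newton's method refines it to λ ≈ 1.831. p(24) = 128 and p(25) = -125 have opposite signs, so a root lies in (24, 25); Newton's method refines it to λ ≈ 24.4946. p(35) = -235 and p(36) = 128 have opposite signs, so a root lies in (35, 36); Newton's method refines it to λ ≈ 35.6744. Check (Vieta): the three roots sum to 62, matching tr M = 62.
So the eigenvalues of A^T A are ≈ 1.831, 24.4946, 35.6744 (all ≥ 0, as they must be for A^T A). The largest is λ_max ≈ 35.6744, hence ||A||_2 = sqrt(λ_max) ≈ 5.9728.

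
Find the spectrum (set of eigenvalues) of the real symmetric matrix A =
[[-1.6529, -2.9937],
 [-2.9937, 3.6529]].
sigma(A) ≈ {-3, 5}

A is real symmetric, so its spectrum consists of real eigenvalues. Expanding the characteristic polynomial of the displayed matrix gives
  det(λ I - A) = p(λ) = λ^2 + (-2)λ + (-15).
Solving p(λ) = 0 yields eigenvalues ≈ -3, 5. (A is shown rounded to 4 decimals, so these recover the underlying integer eigenvalues to within that precision.)
Verification: the trace of A = 2 equals the sum of eigenvalues 2, and det(A) ≈ -15.0001 matches the eigenvalue product -15.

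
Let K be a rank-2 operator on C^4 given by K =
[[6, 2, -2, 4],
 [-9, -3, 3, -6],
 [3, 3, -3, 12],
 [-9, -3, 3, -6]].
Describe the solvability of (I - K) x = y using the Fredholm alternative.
(I - K) is invertible (det(I - K) = -23 ≠ 0), so for every y in C^4 the equation (I - K) x = y has a unique solution.

K has rank 2 and factors as K = U V^T = u1 v1^T + u2 v2^T with u1 = (2, -3, -3, -3), v1 = (1, 0, 0, -1), u2 = (-2, 3, -3, 3), v2 = (-2, -1, 1, -3) (multiplying out reproduces the displayed K). The nonzero eigenvalues of U V^T coincide with those of the 2 x 2 matrix G = V^T U = [[v1·u1, v1·u2], [v2·u1, v2·u2]] = [[5, -5], [5, -11]], and by the Sylvester determinant identity det(I_4 - U V^T) = det(I_2 - V^T U) = det([[-4, 5], [-5, 12]]) = (-4)(12) - (5)(-5) = -23. (Direct check: I - K =
[[-5, -2, 2, -4],
 [9, 4, -3, 6],
 [-3, -3, 4, -12],
 [9, 3, -3, 7]]
has determinant -23.) The finite-dimensional Fredholm alternative says: either (I - K) is invertible, or ker(I - K) ≠ {0} and then range(I - K) = ker((I - K)^*)^⊥, with dim ker(I - K) = dim ker((I - K)^*). Since det(I - K) ≠ 0, 1 is not an eigenvalue of K and ker(I - K) = {0}, so we are in the first case: for every y there is a unique x = (I - K)^(-1) y. (Explicitly, by the Woodbury identity, (I - U V^T)^(-1) = I + U (I_2 - G)^(-1) V^T.)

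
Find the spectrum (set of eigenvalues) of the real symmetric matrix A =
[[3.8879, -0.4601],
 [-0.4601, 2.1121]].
sigma(A) ≈ {2, 4}

A is real symmetric, so its spectrum consists of real eigenvalues. Expanding the characteristic polynomial of the displayed matrix gives
  det(λ I - A) = p(λ) = λ^2 + (-6)λ + (8).
Solving p(λ) = 0 yields eigenvalues ≈ 2, 4. (A is shown rounded to 4 decimals, so these recover the underlying integer eigenvalues to within that precision.)
Verification: the trace of A = 6 equals the sum of eigenvalues 6, and det(A) ≈ 7.9999 matches the eigenvalue product 8.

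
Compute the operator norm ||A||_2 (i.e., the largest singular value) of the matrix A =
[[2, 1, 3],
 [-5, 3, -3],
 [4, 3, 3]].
||A||_2 ≈ 8.3801 (= sqrt(largest eigenvalue of A^T A))

||A||_2 = sigma_max(A) = sqrt(lambda_max(A^T A)). Form the symmetric matrix M = A^T A =
[[45, -1, 33],
 [-1, 19, 3],
 [33, 3, 27]].
Its characteristic polynomial (trace, sum of principal 2x2 minors, determinant of M give the coefficients) is
  p(λ) = det(λ I - M) = λ^3 - 91λ^2 + 1484λ - 1764.
No integer candidate from the rational root theorem (±divisors of 1764) is a root, so the roots are irrational. The cubic discriminant is Δ = 4050994640 > 0, so there are three distinct real roots. p(1) = -370 and p(2) = 848 have opposite signs, so a root lies in (1, 2); Newton's method refines it to λ ≈ 1.2891. p(19) = 440 and p(20) = -484 have opposite signs, so a root lies in (19, 20); Newton's method refines it to λ ≈ 19.485. p(70) = -784 and p(71) = 2780 have opposite signs, so a root lies in (70, 71); Newton's method refines it to λ ≈ 70.2259. Check (Vieta): the three roots sum to 91, matching tr M = 91.
So the eigenvalues of A^T A are ≈ 1.2891, 19.485, 70.2259 (all ≥ 0, as they must be for A^T A). The largest is λ_max ≈ 70.2259, hence ||A||_2 = sqrt(λ_max) ≈ 8.3801.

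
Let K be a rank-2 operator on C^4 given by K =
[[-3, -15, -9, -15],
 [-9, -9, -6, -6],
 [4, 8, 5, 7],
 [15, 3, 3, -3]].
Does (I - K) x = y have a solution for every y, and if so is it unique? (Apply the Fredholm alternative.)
(I - K) is invertible (det(I - K) = 170 ≠ 0), so for every y in C^4 the equation (I - K) x = y has a unique solution.

K has rank 2 and factors as K = U V^T = u1 v1^T + u2 v2^T with u1 = (3, 0, -1, 3), v1 = (2, -2, -1, -3), u2 = (3, 3, -2, -3), v2 = (-3, -3, -2, -2) (multiplying out reproduces the displayed K). The nonzero eigenvalues of U V^T coincide with those of the 2 x 2 matrix G = V^T U = [[v1·u1, v1·u2], [v2·u1, v2·u2]] = [[-2, 11], [-13, -8]], and by the Sylvester determinant identity det(I_4 - U V^T) = det(I_2 - V^T U) = det([[3, -11], [13, 9]]) = (3)(9) - (-11)(13) = 170. (Direct check: I - K =
[[4, 15, 9, 15],
 [9, 10, 6, 6],
 [-4, -8, -4, -7],
 [-15, -3, -3, 4]]
has determinant 170.) The finite-dimensional Fredholm alternative says: either (I - K) is invertible, or ker(I - K) ≠ {0} and then range(I - K) = ker((I - K)^*)^⊥, with dim ker(I - K) = dim ker((I - K)^*). Since det(I - K) ≠ 0, 1 is not an eigenvalue of K and ker(I - K) = {0}, so we are in the first case: for every y there is a unique x = (I - K)^(-1) y. (Explicitly, by the Woodbury identity, (I - U V^T)^(-1) = I + U (I_2 - G)^(-1) V^T.)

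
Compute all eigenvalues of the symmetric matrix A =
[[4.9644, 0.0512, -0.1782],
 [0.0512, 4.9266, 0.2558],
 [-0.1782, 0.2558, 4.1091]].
sigma(A) ≈ {4, 5} (5 with multiplicity 2)

A is real symmetric, so its spectrum consists of real eigenvalues. Expanding the characteristic polynomial of the displayed matrix gives
  det(λ I - A) = p(λ) = λ^3 + (-14)λ^2 + (65)λ + (-100.0021).
Solving p(λ) = 0 yields eigenvalues ≈ 4, 5, 5. (A is shown rounded to 4 decimals, so these recover the underlying integer eigenvalues to within that precision.)
Verification: the trace of A = 14 equals the sum of eigenvalues 14, and det(A) ≈ 100.0021 matches the eigenvalue product 100.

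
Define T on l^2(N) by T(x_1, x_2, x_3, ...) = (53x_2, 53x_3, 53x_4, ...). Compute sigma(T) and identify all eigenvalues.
sigma(T) = closed disk {z in C : |z| ≤ 53}; sigma_p(T) = open disk {z in C : |z| < 53}

Note T = 53·V where V is the unit left shift (V x)_k = x_{k+1}; so sigma(T) = 53·sigma(V) and ||T|| = 53||V||. ||T x||^2 = 2809sum_{k≥2} |x_k|^2 ≤ 2809||x||^2, with equality on {x : x_1 = 0}, so ||T|| = 53. For any lambda with |lambda| < 53, set r = lambda/53 (|r| < 1); the vector x = (1, r, r^2, ...) is in l^2 and satisfies T x = 53(r, r^2, ...) = lambda x, so lambda is an eigenvalue. On the boundary |lambda| = 53 the geometric series diverges, so no l^2 eigenvector exists, but these lambda lie in the approximate point spectrum. Hence sigma(T) is the closed disk of radius 53 and sigma_p(T) is the open disk.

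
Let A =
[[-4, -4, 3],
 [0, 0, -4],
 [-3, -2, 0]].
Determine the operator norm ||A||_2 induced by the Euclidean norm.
||A||_2 ≈ 7.3762 (= sqrt(largest eigenvalue of A^T A))

||A||_2 = sigma_max(A) = sqrt(lambda_max(A^T A)). Form the symmetric matrix M = A^T A =
[[25, 22, -12],
 [22, 20, -12],
 [-12, -12, 25]].
Its characteristic polynomial (trace, sum of principal 2x2 minors, determinant of M give the coefficients) is
  p(λ) = det(λ I - M) = λ^3 - 70λ^2 + 853λ - 256.
No integer candidate from the rational root theorem (±divisors of 256) is a root, so the roots are irrational. The cubic discriminant is Δ = 1004824400 > 0, so there are three distinct real roots. p(0) = -256 and p(1) = 528 have opposite signs, so a root lies in (0, 1); Newton's method refines it to λ ≈ 0.3079. p(15) = 164 and p(16) = -432 have opposite signs, so a root lies in (15, 16); Newton's method refines it to λ ≈ 15.2832. p(54) = -850 and p(55) = 1284 have opposite signs, so a root lies in (54, 55); Newton's method refines it to λ ≈ 54.4089. Check (Vieta): the three roots sum to 70, matching tr M = 70.
So the eigenvalues of A^T A are ≈ 0.3079, 15.2832, 54.4089 (all ≥ 0, as they must be for A^T A). The largest is λ_max ≈ 54.4089, hence ||A||_2 = sqrt(λ_max) ≈ 7.3762.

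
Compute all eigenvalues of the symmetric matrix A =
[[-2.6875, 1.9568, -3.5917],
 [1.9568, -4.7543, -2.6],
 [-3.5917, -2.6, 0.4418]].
sigma(A) ≈ {-6, -5, 4}

A is real symmetric, so its spectrum consists of real eigenvalues. Expanding the characteristic polynomial of the displayed matrix gives
  det(λ I - A) = p(λ) = λ^3 + (7)λ^2 + (-14)λ + (-120).
Solving p(λ) = 0 yields eigenvalues ≈ -6, -5, 4. (A is shown rounded to 4 decimals, so these recover the underlying integer eigenvalues to within that precision.)
Verification: the trace of A = -7 equals the sum of eigenvalues -7, and det(A) ≈ 119.9996 matches the eigenvalue product 120.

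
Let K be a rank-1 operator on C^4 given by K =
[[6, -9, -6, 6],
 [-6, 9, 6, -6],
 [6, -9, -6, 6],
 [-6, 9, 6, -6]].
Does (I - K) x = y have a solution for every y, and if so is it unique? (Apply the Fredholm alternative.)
(I - K) is invertible (det(I - K) = -2 ≠ 0), so for every y in C^4 the equation (I - K) x = y has a unique solution.

K has rank 1, so it is an outer product K = u v^T: every row of K is a multiple of one row vector. Reading off the entries, u = (3, -3, 3, -3) and v = (2, -3, -2, 2) (row i of K equals u_i·v^T). A rank-one matrix u v^T satisfies K u = u (v·u) and kills the (3)-dimensional subspace v^⊥, so its characteristic polynomial is lambda^3 (lambda - v·u) with v·u = tr K = 3. Hence the eigenvalues of I - K are 1 (multiplicity 3) and 1 - (3) = -2, so det(I - K) = -2. (Direct check: I - K =
[[-5, 9, 6, -6],
 [6, -8, -6, 6],
 [-6, 9, 7, -6],
 [6, -9, -6, 7]]
has determinant -2.) The finite-dimensional Fredholm alternative says: either (I - K) is invertible, or ker(I - K) ≠ {0} and then range(I - K) = ker((I - K)^*)^⊥, with dim ker(I - K) = dim ker((I - K)^*). Since det(I - K) ≠ 0, 1 is not an eigenvalue of K and ker(I - K) = {0}, so we are in the first case: for every y there is a unique x = (I - K)^(-1) y. Explicitly, by the Sherman–Morrison formula, (I - u v^T)^(-1) = I + u v^T/(1 - v·u), i.e. (I - K)^(-1) = I + K/(-2).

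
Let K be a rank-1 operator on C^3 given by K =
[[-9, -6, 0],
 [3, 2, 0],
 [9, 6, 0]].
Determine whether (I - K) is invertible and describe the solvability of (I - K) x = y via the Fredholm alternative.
(I - K) is invertible (det(I - K) = 8 ≠ 0), so for every y in C^3 the equation (I - K) x = y has a unique solution.

K has rank 1, so it is an outer product K = u v^T: every row of K is a multiple of one row vector. Reading off the entries, u = (3, -1, -3) and v = (-3, -2, 0) (row i of K equals u_i·v^T). A rank-one matrix u v^T satisfies K u = u (v·u) and kills the (2)-dimensional subspace v^⊥, so its characteristic polynomial is lambda^2 (lambda - v·u) with v·u = tr K = -7. Hence the eigenvalues of I - K are 1 (multiplicity 2) and 1 - (-7) = 8, so det(I - K) = 8. (Direct check: I - K =
[[10, 6, 0],
 [-3, -1, 0],
 [-9, -6, 1]]
has determinant 8.) The finite-dimensional Fredholm alternative says: either (I - K) is invertible, or ker(I - K) ≠ {0} and then range(I - K) = ker((I - K)^*)^⊥, with dim ker(I - K) = dim ker((I - K)^*). Since det(I - K) ≠ 0, 1 is not an eigenvalue of K and ker(I - K) = {0}, so we are in the first case: for every y there is a unique x = (I - K)^(-1) y. Explicitly, by the Sherman–Morrison formula, (I - u v^T)^(-1) = I + u v^T/(1 - v·u), i.e. (I - K)^(-1) = I + K/(8).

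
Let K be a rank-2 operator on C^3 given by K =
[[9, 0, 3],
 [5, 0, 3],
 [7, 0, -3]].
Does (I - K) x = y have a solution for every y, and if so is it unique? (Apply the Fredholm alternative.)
(I - K) is invertible (det(I - K) = -53 ≠ 0), so for every y in C^3 the equation (I - K) x = y has a unique solution.

K has rank 2 and factors as K = U V^T = u1 v1^T + u2 v2^T with u1 = (2, 1, 2), v1 = (3, 0, -3), u2 = (3, 2, 1), v2 = (1, 0, 3) (multiplying out reproduces the displayed K). The nonzero eigenvalues of U V^T coincide with those of the 2 x 2 matrix G = V^T U = [[v1·u1, v1·u2], [v2·u1, v2·u2]] = [[0, 6], [8, 6]], and by the Sylvester determinant identity det(I_3 - U V^T) = det(I_2 - V^T U) = det([[1, -6], [-8, -5]]) = (1)(-5) - (-6)(-8) = -53. (Direct check: I - K =
[[-8, 0, -3],
 [-5, 1, -3],
 [-7, 0, 4]]
has determinant -53.) The finite-dimensional Fredholm alternative says: either (I - K) is invertible, or ker(I - K) ≠ {0} and then range(I - K) = ker((I - K)^*)^⊥, with dim ker(I - K) = dim ker((I - K)^*). Since det(I - K) ≠ 0, 1 is not an eigenvalue of K and ker(I - K) = {0}, so we are in the first case: for every y there is a unique x = (I - K)^(-1) y. (Explicitly, by the Woodbury identity, (I - U V^T)^(-1) = I + U (I_2 - G)^(-1) V^T.)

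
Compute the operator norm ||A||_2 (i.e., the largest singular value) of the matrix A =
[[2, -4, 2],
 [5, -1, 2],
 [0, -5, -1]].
||A||_2 ≈ 7.299 (= sqrt(largest eigenvalue of A^T A))

||A||_2 = sigma_max(A) = sqrt(lambda_max(A^T A)). Form the symmetric matrix M = A^T A =
[[29, -13, 14],
 [-13, 42, -5],
 [14, -5, 9]].
Its characteristic polynomial (trace, sum of principal 2x2 minors, determinant of M give the coefficients) is
  p(λ) = det(λ I - M) = λ^3 - 80λ^2 + 1467λ - 2304.
No integer candidate from the rational root theorem (±divisors of 2304) is a root, so the roots are irrational. The cubic discriminant is Δ = 1150146036 > 0, so there are three distinct real roots. p(1) = -916 and p(2) = 318 have opposite signs, so a root lies in (1, 2); Newton's method refines it to λ ≈ 1.7303. p(24) = 648 and p(25) = -4 have opposite signs, so a root lies in (24, 25); Newton's method refines it to λ ≈ 24.9939. p(53) = -396 and p(54) = 1098 have opposite signs, so a root lies in (53, 54); Newton's method refines it to λ ≈ 53.2758. Check (Vieta): the three roots sum to 80, matching tr M = 80.
So the eigenvalues of A^T A are ≈ 1.7303, 24.9939, 53.2758 (all ≥ 0, as they must be for A^T A). The largest is λ_max ≈ 53.2758, hence ||A||_2 = sqrt(λ_max) ≈ 7.299.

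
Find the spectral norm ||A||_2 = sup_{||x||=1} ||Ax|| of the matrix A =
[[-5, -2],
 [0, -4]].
||A||_2 = sqrt((45 + sqrt(425))/2) ≈ 5.7278 (= sqrt(largest eigenvalue of A^T A))

||A||_2 = sigma_max(A) = sqrt(lambda_max(A^T A)). Form the symmetric matrix M = A^T A =
[[25, 10],
 [10, 20]].
Its characteristic polynomial (trace, determinant of M give the coefficients) is
  p(λ) = det(λ I - M) = λ^2 - 45λ + 400.
For λ^2 - 45λ + 400 the discriminant is 425. It is nonnegative but not a perfect square, so the roots are real and irrational: λ = (45 ± sqrt(425))/2 ≈ 32.8078, 12.1922.
So the eigenvalues of A^T A are ≈ 12.1922, 32.8078 (all ≥ 0, as they must be for A^T A). The largest is λ_max = (45 + sqrt(425))/2 ≈ 32.8078, hence ||A||_2 = sqrt(λ_max) = sqrt((45 + sqrt(425))/2) ≈ 5.7278.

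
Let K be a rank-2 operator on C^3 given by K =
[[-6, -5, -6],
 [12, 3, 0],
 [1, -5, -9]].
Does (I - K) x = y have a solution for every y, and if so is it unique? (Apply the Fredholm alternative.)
(I - K) is invertible (det(I - K) = 88 ≠ 0), so for every y in C^3 the equation (I - K) x = y has a unique solution.

K has rank 2 and factors as K = U V^T = u1 v1^T + u2 v2^T with u1 = (-1, 3, 1), v1 = (3, -1, -3), u2 = (3, -3, 2), v2 = (-1, -2, -3) (multiplying out reproduces the displayed K). The nonzero eigenvalues of U V^T coincide with those of the 2 x 2 matrix G = V^T U = [[v1·u1, v1·u2], [v2·u1, v2·u2]] = [[-9, 6], [-8, -3]], and by the Sylvester determinant identity det(I_3 - U V^T) = det(I_2 - V^T U) = det([[10, -6], [8, 4]]) = (10)(4) - (-6)(8) = 88. (Direct check: I - K =
[[7, 5, 6],
 [-12, -2, 0],
 [-1, 5, 10]]
has determinant 88.) The finite-dimensional Fredholm alternative says: either (I - K) is invertible, or ker(I - K) ≠ {0} and then range(I - K) = ker((I - K)^*)^⊥, with dim ker(I - K) = dim ker((I - K)^*). Since det(I - K) ≠ 0, 1 is not an eigenvalue of K and ker(I - K) = {0}, so we are in the first case: for every y there is a unique x = (I - K)^(-1) y. (Explicitly, by the Woodbury identity, (I - U V^T)^(-1) = I + U (I_2 - G)^(-1) V^T.)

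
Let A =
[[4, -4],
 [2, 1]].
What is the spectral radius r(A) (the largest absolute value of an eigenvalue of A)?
r(A) = sqrt(12) ≈ 3.4641

The eigenvalues of A are the roots of its characteristic polynomial. With M = A (coefficients from the trace and determinant):
  p(λ) = det(λ I - M) = λ^2 - 5λ + 12.
For λ^2 - 5λ + 12 the discriminant is -23. It is negative, so the roots are the complex-conjugate pair λ = 5/2 ± (sqrt(23)/2) i ≈ 2.5 ± 2.3979i. For a conjugate pair the product of the roots equals the constant term, so |λ|^2 = 12 and |λ| = sqrt(12) ≈ 3.4641.
Thus the eigenvalues (to 4 decimals) are 2.5 ± 2.3979i (modulus 3.4641). The spectral radius is the largest modulus: r(A) = sqrt(12) ≈ 3.4641. (Cross-check: r(A) ≤ ||A||_2 ≈ 5.7079; equality holds whenever A is normal, though it can also hold for some non-normal A.)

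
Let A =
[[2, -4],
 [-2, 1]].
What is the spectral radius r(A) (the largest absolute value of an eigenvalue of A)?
r(A) = (3 + sqrt(33))/2 ≈ 4.3723

The eigenvalues of A are the roots of its characteristic polynomial. With M = A (coefficients from the trace and determinant):
  p(λ) = det(λ I - M) = λ^2 - 3λ - 6.
For λ^2 - 3λ - 6 the discriminant is 33. It is nonnegative but not a perfect square, so the roots are real and irrational: λ = (3 ± sqrt(33))/2 ≈ 4.3723, -1.3723.
Thus the eigenvalues (to 4 decimals) are 4.3723 (modulus 4.3723); -1.3723 (modulus 1.3723). The spectral radius is the largest modulus: r(A) = (3 + sqrt(33))/2 ≈ 4.3723. (Cross-check: r(A) ≤ ||A||_2 ≈ 4.8442; equality holds whenever A is normal, though it can also hold for some non-normal A.)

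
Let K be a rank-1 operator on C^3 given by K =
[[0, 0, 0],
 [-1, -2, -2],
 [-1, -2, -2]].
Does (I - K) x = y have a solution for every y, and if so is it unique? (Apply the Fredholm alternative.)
(I - K) is invertible (det(I - K) = 5 ≠ 0), so for every y in C^3 the equation (I - K) x = y has a unique solution.

K has rank 1, so it is an outer product K = u v^T: every row of K is a multiple of one row vector. Reading off the entries, u = (0, -1, -1) and v = (1, 2, 2) (row i of K equals u_i·v^T). A rank-one matrix u v^T satisfies K u = u (v·u) and kills the (2)-dimensional subspace v^⊥, so its characteristic polynomial is lambda^2 (lambda - v·u) with v·u = tr K = -4. Hence the eigenvalues of I - K are 1 (multiplicity 2) and 1 - (-4) = 5, so det(I - K) = 5. (Direct check: I - K =
[[1, 0, 0],
 [1, 3, 2],
 [1, 2, 3]]
has determinant 5.) The finite-dimensional Fredholm alternative says: either (I - K) is invertible, or ker(I - K) ≠ {0} and then range(I - K) = ker((I - K)^*)^⊥, with dim ker(I - K) = dim ker((I - K)^*). Since det(I - K) ≠ 0, 1 is not an eigenvalue of K and ker(I - K) = {0}, so we are in the first case: for every y there is a unique x = (I - K)^(-1) y. Explicitly, by the Sherman–Morrison formula, (I - u v^T)^(-1) = I + u v^T/(1 - v·u), i.e. (I - K)^(-1) = I + K/(5).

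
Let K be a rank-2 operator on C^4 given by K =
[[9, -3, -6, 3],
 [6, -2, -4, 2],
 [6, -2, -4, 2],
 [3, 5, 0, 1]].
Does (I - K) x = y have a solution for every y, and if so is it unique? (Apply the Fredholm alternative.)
(I - K) is invertible (det(I - K) = -19 ≠ 0), so for every y in C^4 the equation (I - K) x = y has a unique solution.

K has rank 2 and factors as K = U V^T = u1 v1^T + u2 v2^T with u1 = (3, 2, 2, 1), v1 = (3, 2, -1, 1), u2 = (3, 2, 2, -1), v2 = (0, -3, -1, 0) (multiplying out reproduces the displayed K). The nonzero eigenvalues of U V^T coincide with those of the 2 x 2 matrix G = V^T U = [[v1·u1, v1·u2], [v2·u1, v2·u2]] = [[12, 10], [-8, -8]], and by the Sylvester determinant identity det(I_4 - U V^T) = det(I_2 - V^T U) = det([[-11, -10], [8, 9]]) = (-11)(9) - (-10)(8) = -19. (Direct check: I - K =
[[-8, 3, 6, -3],
 [-6, 3, 4, -2],
 [-6, 2, 5, -2],
 [-3, -5, 0, 0]]
has determinant -19.) The finite-dimensional Fredholm alternative says: either (I - K) is invertible, or ker(I - K) ≠ {0} and then range(I - K) = ker((I - K)^*)^⊥, with dim ker(I - K) = dim ker((I - K)^*). Since det(I - K) ≠ 0, 1 is not an eigenvalue of K and ker(I - K) = {0}, so we are in the first case: for every y there is a unique x = (I - K)^(-1) y. (Explicitly, by the Woodbury identity, (I - U V^T)^(-1) = I + U (I_2 - G)^(-1) V^T.)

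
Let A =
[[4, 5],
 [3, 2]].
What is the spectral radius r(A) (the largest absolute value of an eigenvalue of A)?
r(A) = 7

The eigenvalues of A are the roots of its characteristic polynomial. With M = A (coefficients from the trace and determinant):
  p(λ) = det(λ I - M) = λ^2 - 6λ - 7.
For λ^2 - 6λ - 7 the discriminant is 64. It is a perfect square (8^2), so the roots are rational: λ = (6 ± 8)/2 = 7, -1.
Thus the eigenvalues (to 4 decimals) are 7 (modulus 7); -1 (modulus 1). The spectral radius is the largest modulus: r(A) = 7. (Cross-check: r(A) ≤ ||A||_2 ≈ 7.2854; equality holds whenever A is normal, though it can also hold for some non-normal A.)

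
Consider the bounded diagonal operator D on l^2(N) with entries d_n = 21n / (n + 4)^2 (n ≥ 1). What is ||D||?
||D|| = 21/16 (attained at n = 4)

For D diagonal, ||D|| = sup_n |d_n|. Treat f(x) = 21x / (x + 4)^2 for real x > 0. By the quotient rule, f'(x) = 21(4 - x)/(x + 4)^3, which is positive for x < 4 and negative for x > 4. So f has a unique maximum at x = 4, and since 4 is a positive integer, the supremum over n ≥ 1 is attained at n = 4: d_4 = 21·4/(4 + 4)^2 = 21·4/64 = 21/16. Hence ||D|| = 21/16.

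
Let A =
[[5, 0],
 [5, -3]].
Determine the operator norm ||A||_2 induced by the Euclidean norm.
||A||_2 = sqrt((59 + sqrt(2581))/2) ≈ 7.4096 (= sqrt(largest eigenvalue of A^T A))

||A||_2 = sigma_max(A) = sqrt(lambda_max(A^T A)). Form the symmetric matrix M = A^T A =
[[50, -15],
 [-15, 9]].
Its characteristic polynomial (trace, determinant of M give the coefficients) is
  p(λ) = det(λ I - M) = λ^2 - 59λ + 225.
For λ^2 - 59λ + 225 the discriminant is 2581. It is nonnegative but not a perfect square, so the roots are real and irrational: λ = (59 ± sqrt(2581))/2 ≈ 54.9018, 4.0982.
So the eigenvalues of A^T A are ≈ 4.0982, 54.9018 (all ≥ 0, as they must be for A^T A). The largest is λ_max = (59 + sqrt(2581))/2 ≈ 54.9018, hence ||A||_2 = sqrt(λ_max) = sqrt((59 + sqrt(2581))/2) ≈ 7.4096.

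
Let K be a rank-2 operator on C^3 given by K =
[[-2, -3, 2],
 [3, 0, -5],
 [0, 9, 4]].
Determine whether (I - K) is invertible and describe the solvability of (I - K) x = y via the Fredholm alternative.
(I - K) is invertible (det(I - K) = 45 ≠ 0), so for every y in C^3 the equation (I - K) x = y has a unique solution.

K has rank 2 and factors as K = U V^T = u1 v1^T + u2 v2^T with u1 = (1, -1, -1), v1 = (-2, -3, 2), u2 = (0, -1, 2), v2 = (-1, 3, 3) (multiplying out reproduces the displayed K). The nonzero eigenvalues of U V^T coincide with those of the 2 x 2 matrix G = V^T U = [[v1·u1, v1·u2], [v2·u1, v2·u2]] = [[-1, 7], [-7, 3]], and by the Sylvester determinant identity det(I_3 - U V^T) = det(I_2 - V^T U) = det([[2, -7], [7, -2]]) = (2)(-2) - (-7)(7) = 45. (Direct check: I - K =
[[3, 3, -2],
 [-3, 1, 5],
 [0, -9, -3]]
has determinant 45.) The finite-dimensional Fredholm alternative says: either (I - K) is invertible, or ker(I - K) ≠ {0} and then range(I - K) = ker((I - K)^*)^⊥, with dim ker(I - K) = dim ker((I - K)^*). Since det(I - K) ≠ 0, 1 is not an eigenvalue of K and ker(I - K) = {0}, so we are in the first case: for every y there is a unique x = (I - K)^(-1) y. (Explicitly, by the Woodbury identity, (I - U V^T)^(-1) = I + U (I_2 - G)^(-1) V^T.)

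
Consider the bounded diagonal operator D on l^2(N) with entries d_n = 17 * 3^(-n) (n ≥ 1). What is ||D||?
||D|| = 17/3 (attained at n = 1)

For D diagonal, ||D|| = sup_n |d_n|. The sequence d_n = 17 * 3^(-n) is positive and strictly decreasing (ratio 3^(-1) < 1), so the supremum is d_1 = 17/3. Hence ||D|| = 17/3.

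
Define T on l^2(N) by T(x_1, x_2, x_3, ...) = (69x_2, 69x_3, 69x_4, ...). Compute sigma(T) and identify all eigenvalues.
sigma(T) = closed disk {z in C : |z| ≤ 69}; sigma_p(T) = open disk {z in C : |z| < 69}

Note T = 69·V where V is the unit left shift (V x)_k = x_{k+1}; so sigma(T) = 69·sigma(V) and ||T|| = 69||V||. ||T x||^2 = 4761sum_{k≥2} |x_k|^2 ≤ 4761||x||^2, with equality on {x : x_1 = 0}, so ||T|| = 69. For any lambda with |lambda| < 69, set r = lambda/69 (|r| < 1); the vector x = (1, r, r^2, ...) is in l^2 and satisfies T x = 69(r, r^2, ...) = lambda x, so lambda is an eigenvalue. On the boundary |lambda| = 69 the geometric series diverges, so no l^2 eigenvector exists, but these lambda lie in the approximate point spectrum. Hence sigma(T) is the closed disk of radius 69 and sigma_p(T) is the open disk.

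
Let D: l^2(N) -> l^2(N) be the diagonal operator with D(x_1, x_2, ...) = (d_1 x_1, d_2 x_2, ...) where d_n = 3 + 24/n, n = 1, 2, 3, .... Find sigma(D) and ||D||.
sigma(D) = {3 + 24/n : n ≥ 1} ∪ {3}; ||D|| = 27

A bounded diagonal operator on l^2 with diagonal entries d_n has spectrum equal to the closure of {d_n : n ≥ 1}: every d_n is an eigenvalue (with eigenvector e_n), so {d_n} ⊂ sigma(D); the spectrum is closed, so its closure is too; and for lambda not in the closure, (D - lambda I) has bounded inverse (the diagonal entries 1/(d_n - lambda) are bounded). For our sequence d_n = 3 + 24/n, n = 1, 2, 3, ...:
  - {d_n} = {3 + 24/n : n ≥ 1}; the only limit point is 3
  - closure = {3 + 24/n : n ≥ 1} ∪ {3}
For the norm: a diagonal operator has ||D|| = sup_n |d_n|. Here d_n = 3 + 24/n is positive and decreasing, so sup_n |d_n| = d_1 = 3 + 24 = 27. So ||D|| = 27.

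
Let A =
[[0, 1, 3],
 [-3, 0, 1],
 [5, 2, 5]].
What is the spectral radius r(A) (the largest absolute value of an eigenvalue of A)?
r(A) ≈ 7.0315

The eigenvalues of A are the roots of its characteristic polynomial. With M = A (coefficients from the trace, the sum of principal 2x2 minors, and det A):
  p(λ) = det(λ I - M) = λ^3 - 5λ^2 - 14λ - 2.
No integer candidate from the rational root theorem (±divisors of 2) is a root, so the roots are irrational. The cubic discriminant is Δ = 12248 > 0, so there are three distinct real roots. p(-2) = -2 and p(-1) = 6 have opposite signs, so a root lies in (-2, -1); Newton's method refines it to λ ≈ -1.8802. p(-1) = 6 and p(0) = -2 have opposite signs, so a root lies in (-1, 0); Newton's method refines it to λ ≈ -0.1513. p(7) = -2 and p(8) = 78 have opposite signs, so a root lies in (7, 8); Newton's method refines it to λ ≈ 7.0315. Check (Vieta): the three roots sum to 5, matching tr M = 5.
Thus the eigenvalues (to 4 decimals) are -1.8802 (modulus 1.8802); -0.1513 (modulus 0.1513); 7.0315 (modulus 7.0315). The spectral radius is the largest modulus: r(A) ≈ 7.0315. (Cross-check: r(A) ≤ ||A||_2 ≈ 7.8249; equality holds whenever A is normal, though it can also hold for some non-normal A.)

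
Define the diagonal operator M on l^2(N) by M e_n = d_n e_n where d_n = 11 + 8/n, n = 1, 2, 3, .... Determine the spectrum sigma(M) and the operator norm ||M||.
sigma(M) = {11 + 8/n : n ≥ 1} ∪ {11}; ||M|| = 19

A bounded diagonal operator on l^2 with diagonal entries d_n has spectrum equal to the closure of {d_n : n ≥ 1}: every d_n is an eigenvalue (with eigenvector e_n), so {d_n} ⊂ sigma(M); the spectrum is closed, so its closure is too; and for lambda not in the closure, (M - lambda I) has bounded inverse (the diagonal entries 1/(d_n - lambda) are bounded). For our sequence d_n = 11 + 8/n, n = 1, 2, 3, ...:
  - {d_n} = {11 + 8/n : n ≥ 1}; the only limit point is 11
  - closure = {11 + 8/n : n ≥ 1} ∪ {11}
For the norm: a diagonal operator has ||M|| = sup_n |d_n|. Here d_n = 11 + 8/n is positive and decreasing, so sup_n |d_n| = d_1 = 11 + 8 = 19. So ||M|| = 19.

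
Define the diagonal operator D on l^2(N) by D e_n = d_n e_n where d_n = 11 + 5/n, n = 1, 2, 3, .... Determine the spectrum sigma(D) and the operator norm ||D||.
sigma(D) = {11 + 5/n : n ≥ 1} ∪ {11}; ||D|| = 16

A bounded diagonal operator on l^2 with diagonal entries d_n has spectrum equal to the closure of {d_n : n ≥ 1}: every d_n is an eigenvalue (with eigenvector e_n), so {d_n} ⊂ sigma(D); the spectrum is closed, so its closure is too; and for lambda not in the closure, (D - lambda I) has bounded inverse (the diagonal entries 1/(d_n - lambda) are bounded). For our sequence d_n = 11 + 5/n, n = 1, 2, 3, ...:
  - {d_n} = {11 + 5/n : n ≥ 1}; the only limit point is 11
  - closure = {11 + 5/n : n ≥ 1} ∪ {11}
For the norm: a diagonal operator has ||D|| = sup_n |d_n|. Here d_n = 11 + 5/n is positive and decreasing, so sup_n |d_n| = d_1 = 11 + 5 = 16. So ||D|| = 16.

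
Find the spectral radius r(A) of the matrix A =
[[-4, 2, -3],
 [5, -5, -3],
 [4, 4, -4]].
r(A) ≈ 7.8472

The eigenvalues of A are the roots of its characteristic polynomial. With M = A (coefficients from the trace, the sum of principal 2x2 minors, and det A):
  p(λ) = det(λ I - M) = λ^3 + 13λ^2 + 70λ + 232.
No integer candidate from the rational root theorem (±divisors of 232) is a root, so the roots are irrational. The cubic discriminant is Δ = -235804 < 0, so there is one real root and a complex-conjugate pair. p(-8) = -8 and p(-7) = 36 have opposite signs, so a root lies in (-8, -7); Newton's method refines it to λ ≈ -7.8472. Dividing out (λ - (-7.8472)) leaves approximately λ^2 + 5.1528λ + 29.5648. For λ^2 + 5.1528λ + 29.5648 the discriminant is -91.7076. It is negative, so the remaining roots are the complex-conjugate pair λ ≈ -2.5764 ± 4.7882i. Their product equals the constant term, so |λ|^2 ≈ 29.5648 and |λ| ≈ 5.4374.
Thus the eigenvalues (to 4 decimals) are -7.8472 (modulus 7.8472); -2.5764 ± 4.7882i (modulus 5.4374). The spectral radius is the largest modulus: r(A) ≈ 7.8472. (Cross-check: r(A) ≤ ||A||_2 ≈ 8.5507; equality holds whenever A is normal, though it can also hold for some non-normal A.)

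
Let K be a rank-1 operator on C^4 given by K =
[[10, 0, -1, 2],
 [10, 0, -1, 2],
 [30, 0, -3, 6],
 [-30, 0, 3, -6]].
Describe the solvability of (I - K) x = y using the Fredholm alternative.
(I - K) is singular (det(I - K) = 0, i.e. 1 ∈ sigma(K)). (I - K) x = y is solvable iff y ⊥ ker((I - K)^*) = span{(10, 0, -1, 2)}, i.e. iff 10y_1 - y_3 + 2y_4 = 0. When solvable, the solutions are x = y + c·(1, 1, 3, -3), c arbitrary (ker(I - K) = span{(1, 1, 3, -3)}, dimension 1).

K has rank 1, so it is an outer product K = u v^T: every row of K is a multiple of one row vector. Reading off the entries, u = (1, 1, 3, -3) and v = (10, 0, -1, 2) (row i of K equals u_i·v^T). A rank-one matrix u v^T satisfies K u = u (v·u) and kills the (3)-dimensional subspace v^⊥, so its characteristic polynomial is lambda^3 (lambda - v·u) with v·u = tr K = 1. Hence the eigenvalues of I - K are 1 (multiplicity 3) and 1 - (1) = 0, so det(I - K) = 0. (Direct check: I - K =
[[-9, 0, 1, -2],
 [-10, 1, 1, -2],
 [-30, 0, 4, -6],
 [30, 0, -3, 7]]
has determinant 0.) So 1 is an eigenvalue of K and (I - K) is not invertible. The finite-dimensional Fredholm alternative says: either (I - K) is invertible, or ker(I - K) ≠ {0} and then range(I - K) = ker((I - K)^*)^⊥, with dim ker(I - K) = dim ker((I - K)^*). We are in the second case, so we need both kernels. Kernel of I - K: (I - K) u = u - u (v·u) = u - u = 0, so ker(I - K) = span{u} = span{(1, 1, 3, -3)} (it is exactly 1-dimensional because rank(I - K) = 3). Kernel of the adjoint: K is real, so (I - K)^* = I - K^T = I - v u^T, and (I - v u^T) v = v - v (u·v) = 0; hence ker((I - K)^*) = span{v} = span{(10, 0, -1, 2)}. Therefore (I - K) x = y is solvable iff <y, v> = 0, i.e. iff 10y_1 - y_3 + 2y_4 = 0. When this holds, K y = u (v·y) = 0, so (I - K) y = y and x = y is a particular solution; the full solution set is the line x = y + c·u = y + c·(1, 1, 3, -3), c ∈ C.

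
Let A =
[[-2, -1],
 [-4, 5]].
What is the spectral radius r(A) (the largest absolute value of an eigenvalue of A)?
r(A) = (3 + sqrt(65))/2 ≈ 5.5311

The eigenvalues of A are the roots of its characteristic polynomial. With M = A (coefficients from the trace and determinant):
  p(λ) = det(λ I - M) = λ^2 - 3λ - 14.
For λ^2 - 3λ - 14 the discriminant is 65. It is nonnegative but not a perfect square, so the roots are real and irrational: λ = (3 ± sqrt(65))/2 ≈ 5.5311, -2.5311.
Thus the eigenvalues (to 4 decimals) are 5.5311 (modulus 5.5311); -2.5311 (modulus 2.5311). The spectral radius is the largest modulus: r(A) = (3 + sqrt(65))/2 ≈ 5.5311. (Cross-check: r(A) ≤ ||A||_2 ≈ 6.4225; equality holds whenever A is normal, though it can also hold for some non-normal A.)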